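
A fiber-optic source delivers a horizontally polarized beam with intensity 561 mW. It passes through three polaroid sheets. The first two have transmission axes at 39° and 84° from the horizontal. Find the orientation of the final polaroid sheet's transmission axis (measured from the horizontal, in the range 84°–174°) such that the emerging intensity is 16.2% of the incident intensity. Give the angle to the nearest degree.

I₁ = I₀ cos²(39° − 0°) = I₀ cos²(39°) = 0.604 I₀.
I₂ = I₁ cos²(84° − 39°) = 0.604 I₀ · cos²(45°) = 0.302 I₀.
Need I₃/I₀ = 0.162, so cos²(θ − 84°) = 0.162 / 0.302 = 0.5365.
θ − 84° = arccos(√0.5365) = 42.9°, giving θ ≈ 84 + 42.9 = 126.9°.

θ ≈ 127°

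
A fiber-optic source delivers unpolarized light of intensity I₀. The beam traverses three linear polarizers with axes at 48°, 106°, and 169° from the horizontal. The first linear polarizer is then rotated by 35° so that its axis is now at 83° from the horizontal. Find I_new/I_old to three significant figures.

I_new/I_old ≈ 3.02

Before rotation:
Unpolarized light through the first polarizer → I₁ = ½ I₀, now polarized at 48°.
I₂ = I₁ cos²(106° − 48°) = 0.5 I₀ · cos²(58°) = 0.1404 I₀.
I₃ = I₂ cos²(169° − 106°) = 0.1404 I₀ · cos²(63°) = 0.02894 I₀.
After rotation:
Unpolarized light through the first polarizer → I₁ = ½ I₀, now polarized at 83°.
I₂ = I₁ cos²(106° − 83°) = 0.5 I₀ · cos²(23°) = 0.4237 I₀.
I₃ = I₂ cos²(169° − 106°) = 0.4237 I₀ · cos²(63°) = 0.08732 I₀.
Ratio = 0.08732 / 0.02894 = 3.017.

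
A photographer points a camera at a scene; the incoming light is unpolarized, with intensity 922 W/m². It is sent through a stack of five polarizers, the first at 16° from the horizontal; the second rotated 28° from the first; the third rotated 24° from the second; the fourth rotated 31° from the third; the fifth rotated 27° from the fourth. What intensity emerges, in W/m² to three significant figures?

I ≈ 175 W/m²

Unpolarized light through the first polarizer → I₁ = 922 W/m²/2 = 461 W/m², polarized at 16°.
I₂ = I₁ · cos²(28°) = 461 · 0.7796 = 359.4 W/m².
I₃ = I₂ · cos²(24°) = 359.4 · 0.8346 = 299.9 W/m².
I₄ = I₃ · cos²(31°) = 299.9 · 0.7347 = 220.4 W/m².
I₅ = I₄ · cos²(27°) = 220.4 · 0.7939 = 175 W/m².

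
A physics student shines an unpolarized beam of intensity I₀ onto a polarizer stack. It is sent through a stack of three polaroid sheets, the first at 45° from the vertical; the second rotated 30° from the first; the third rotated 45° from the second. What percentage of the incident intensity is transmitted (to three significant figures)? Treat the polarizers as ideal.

≈ 18.8%

Unpolarized light through the first polarizer → I₁ = ½ I₀, now polarized at 45°.
I₂ = I₁ cos²(30°) = 0.5 · 0.75 I₀ = 0.375 I₀.
I₃ = I₂ cos²(45°) = 0.375 · 0.5 I₀ = 0.1875 I₀.
That is 18.75% of the incident intensity.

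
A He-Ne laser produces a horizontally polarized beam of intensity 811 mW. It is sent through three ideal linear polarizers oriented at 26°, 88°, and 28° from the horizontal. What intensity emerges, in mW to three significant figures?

I ≈ 36.1 mW

By Malus's law, I₁ = 811 mW · cos²(26°) = 655.2 mW.
I₂ = I₁ · cos²(62°) = 655.2 · 0.2204 = 144.4 mW.
I₃ = I₂ · cos²(60°) = 144.4 · 0.25 = 36.1 mW.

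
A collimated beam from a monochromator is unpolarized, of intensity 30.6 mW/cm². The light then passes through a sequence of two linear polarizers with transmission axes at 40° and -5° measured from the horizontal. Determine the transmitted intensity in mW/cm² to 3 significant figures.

I ≈ 7.65 mW/cm²

Unpolarized light through the first polarizer → I₁ = 30.6 mW/cm²/2 = 15.3 mW/cm², polarized at 40°.
I₂ = I₁ · cos²(45°) = 15.3 · 0.5 = 7.65 mW/cm².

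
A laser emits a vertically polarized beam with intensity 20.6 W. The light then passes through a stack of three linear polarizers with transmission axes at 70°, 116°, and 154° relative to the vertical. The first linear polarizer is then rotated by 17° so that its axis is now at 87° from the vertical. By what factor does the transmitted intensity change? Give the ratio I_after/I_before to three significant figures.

I_new/I_old ≈ 0.0371

Before rotation:
By Malus's law, I₁ = I₀ cos²(70° − 0°) = I₀ cos²(70°) = 0.117 I₀.
I₂ = I₁ cos²(116° − 70°) = 0.117 I₀ · cos²(46°) = 0.05645 I₀.
I₃ = I₂ cos²(154° − 116°) = 0.05645 I₀ · cos²(38°) = 0.03505 I₀.
After rotation:
I₁ = I₀ cos²(87° − 0°) = I₀ cos²(87°) = 0.002739 I₀.
I₂ = I₁ cos²(116° − 87°) = 0.002739 I₀ · cos²(29°) = 0.002095 I₀.
I₃ = I₂ cos²(154° − 116°) = 0.002095 I₀ · cos²(38°) = 0.001301 I₀.
Ratio = 0.001301 / 0.03505 = 0.03712.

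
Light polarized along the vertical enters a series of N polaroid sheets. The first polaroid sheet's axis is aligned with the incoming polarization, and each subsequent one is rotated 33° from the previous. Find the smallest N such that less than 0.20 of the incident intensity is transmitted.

N = 6

First polarizer is aligned with the polarization: full transmission.
Each further stage multiplies by cos²(33°) = 0.7034.
After N polarizers: T = 0.7034^(N−1). Require T < 0.20 ⇒ N−1 > ln(0.20)/ln(0.7034) = 4.57, so N−1 ≥ 5 and N = 6.
Check: N=6 gives T = 0.1722 < 0.20; N=5 gives T = 0.2448.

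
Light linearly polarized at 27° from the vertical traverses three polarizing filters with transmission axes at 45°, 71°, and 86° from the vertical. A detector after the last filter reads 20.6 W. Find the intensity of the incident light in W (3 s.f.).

I₀ ≈ 30.2 W

I₁ = I₀ cos²(45° − 27°) = I₀ cos²(18°) = 0.9045 I₀.
I₂ = I₁ cos²(71° − 45°) = 0.9045 I₀ · cos²(26°) = 0.7307 I₀.
I₃ = I₂ cos²(86° − 71°) = 0.7307 I₀ · cos²(15°) = 0.6817 I₀.
So 20.6 W = 0.6817 I₀, giving I₀ = 20.6/0.6817 = 30.22 W.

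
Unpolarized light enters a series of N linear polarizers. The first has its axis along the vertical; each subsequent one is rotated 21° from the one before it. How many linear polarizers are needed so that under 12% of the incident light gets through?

First polarizer halves the unpolarized light: factor 1/2.
Each further stage multiplies by cos²(21°) = 0.8716.
After N polarizers: T = 0.5·0.8716^(N−1). Require T < 0.12 ⇒ N−1 > ln(0.12/0.5)/ln(0.8716) = 10.38, so N−1 ≥ 11 and N = 12.
Check: N=12 gives T = 0.1102 < 0.12; N=11 gives T = 0.1265.

N = 12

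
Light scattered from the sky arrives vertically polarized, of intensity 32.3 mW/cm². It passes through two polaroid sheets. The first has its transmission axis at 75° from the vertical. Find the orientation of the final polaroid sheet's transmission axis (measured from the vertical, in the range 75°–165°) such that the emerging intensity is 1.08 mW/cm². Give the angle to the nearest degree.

I₁ = I₀ cos²(75° − 0°) = I₀ cos²(75°) = 0.06699 I₀.
Target fraction: 1.08 / 32.3 mW/cm² = 0.03344 of I₀.
Need I₂/I₀ = 0.03344, so cos²(θ − 75°) = 0.03344 / 0.06699 = 0.4991.
θ − 75° = arccos(√0.4991) = 45.0°, giving θ ≈ 75 + 45.0 = 120.0°.

θ ≈ 120°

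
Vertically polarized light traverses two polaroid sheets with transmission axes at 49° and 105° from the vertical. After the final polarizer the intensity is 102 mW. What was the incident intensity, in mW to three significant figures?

I₁ = I₀ cos²(49° − 0°) = I₀ cos²(49°) = 0.4304 I₀.
I₂ = I₁ cos²(105° − 49°) = 0.4304 I₀ · cos²(56°) = 0.1346 I₀.
So 102 mW = 0.1346 I₀, giving I₀ = 102/0.1346 = 757.9 mW.

I₀ ≈ 758 mW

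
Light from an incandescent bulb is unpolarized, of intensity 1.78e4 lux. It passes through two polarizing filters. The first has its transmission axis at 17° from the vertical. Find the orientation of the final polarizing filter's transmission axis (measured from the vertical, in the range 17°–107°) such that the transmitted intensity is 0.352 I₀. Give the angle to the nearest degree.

Unpolarized light through the first polarizer → I₁ = ½ I₀, now polarized at 17°.
Need I₂/I₀ = 0.352, so cos²(θ − 17°) = 0.352 / 0.5 = 0.704.
θ − 17° = arccos(√0.704) = 33.0°, giving θ ≈ 17 + 33.0 = 50.0°.

θ ≈ 50°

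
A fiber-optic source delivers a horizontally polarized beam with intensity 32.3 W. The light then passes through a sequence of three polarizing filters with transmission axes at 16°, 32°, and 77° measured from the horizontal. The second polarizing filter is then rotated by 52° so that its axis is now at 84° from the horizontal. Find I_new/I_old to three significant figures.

I_new/I_old ≈ 0.299

Before rotation:
I₁ = I₀ cos²(16° − 0°) = I₀ cos²(16°) = 0.924 I₀.
I₂ = I₁ cos²(32° − 16°) = 0.924 I₀ · cos²(16°) = 0.8538 I₀.
I₃ = I₂ cos²(77° − 32°) = 0.8538 I₀ · cos²(45°) = 0.4269 I₀.
After rotation:
I₁ = I₀ cos²(16° − 0°) = I₀ cos²(16°) = 0.924 I₀.
I₂ = I₁ cos²(84° − 16°) = 0.924 I₀ · cos²(68°) = 0.1297 I₀.
I₃ = I₂ cos²(77° − 84°) = 0.1297 I₀ · cos²(7°) = 0.1277 I₀.
Ratio = 0.1277 / 0.4269 = 0.2992.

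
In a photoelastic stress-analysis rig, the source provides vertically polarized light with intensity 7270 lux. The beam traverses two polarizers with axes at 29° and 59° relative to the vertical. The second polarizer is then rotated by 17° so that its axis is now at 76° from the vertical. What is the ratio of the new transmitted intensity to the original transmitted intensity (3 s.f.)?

Before rotation:
By Malus's law, I₁ = I₀ cos²(29° − 0°) = I₀ cos²(29°) = 0.765 I₀.
I₂ = I₁ cos²(59° − 29°) = 0.765 I₀ · cos²(30°) = 0.5737 I₀.
After rotation:
I₁ = I₀ cos²(29° − 0°) = I₀ cos²(29°) = 0.765 I₀.
I₂ = I₁ cos²(76° − 29°) = 0.765 I₀ · cos²(47°) = 0.3558 I₀.
Ratio = 0.3558 / 0.5737 = 0.6202.

I_new/I_old ≈ 0.620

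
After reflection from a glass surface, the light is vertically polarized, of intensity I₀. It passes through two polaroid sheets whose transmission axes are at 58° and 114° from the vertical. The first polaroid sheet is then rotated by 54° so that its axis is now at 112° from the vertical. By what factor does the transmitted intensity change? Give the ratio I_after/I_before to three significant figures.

I_new/I_old ≈ 1.60

Before rotation:
By Malus's law, I₁ = I₀ cos²(58° − 0°) = I₀ cos²(58°) = 0.2808 I₀.
I₂ = I₁ cos²(114° − 58°) = 0.2808 I₀ · cos²(56°) = 0.08781 I₀.
After rotation:
I₁ = I₀ cos²(112° − 0°) = I₀ cos²(68°) = 0.1403 I₀.
I₂ = I₁ cos²(114° − 112°) = 0.1403 I₀ · cos²(2°) = 0.1402 I₀.
Ratio = 0.1402 / 0.08781 = 1.596.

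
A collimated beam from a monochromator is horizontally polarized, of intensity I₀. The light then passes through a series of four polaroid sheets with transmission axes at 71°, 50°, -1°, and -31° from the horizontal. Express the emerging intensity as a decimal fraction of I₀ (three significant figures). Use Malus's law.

By Malus's law, I₁ = I₀ cos²(71° − 0°) = I₀ cos²(71°) = 0.106 I₀.
I₂ = I₁ cos²(50° − 71°) = 0.106 I₀ · cos²(21°) = 0.09238 I₀.
I₃ = I₂ cos²(-1° − 50°) = 0.09238 I₀ · cos²(51°) = 0.03659 I₀.
I₄ = I₃ cos²(-31° + 1°) = 0.03659 I₀ · cos²(30°) = 0.02744 I₀.
Transmitted fraction = 0.02744.

≈ 0.0274 I₀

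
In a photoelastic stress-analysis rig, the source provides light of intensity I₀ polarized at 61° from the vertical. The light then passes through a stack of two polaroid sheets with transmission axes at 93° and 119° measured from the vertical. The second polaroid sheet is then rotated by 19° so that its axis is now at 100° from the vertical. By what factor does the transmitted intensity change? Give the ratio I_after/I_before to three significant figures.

I_new/I_old ≈ 1.22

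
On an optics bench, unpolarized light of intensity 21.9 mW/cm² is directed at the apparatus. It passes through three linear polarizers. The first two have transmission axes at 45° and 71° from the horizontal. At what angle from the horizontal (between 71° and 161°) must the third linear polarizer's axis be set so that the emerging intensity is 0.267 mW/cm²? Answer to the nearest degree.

θ ≈ 151°

Unpolarized light through the first polarizer → I₁ = ½ I₀, now polarized at 45°.
I₂ = I₁ cos²(71° − 45°) = 0.5 I₀ · cos²(26°) = 0.4039 I₀.
Target fraction: 0.267 / 21.9 mW/cm² = 0.01219 of I₀.
Need I₃/I₀ = 0.01219, so cos²(θ − 71°) = 0.01219 / 0.4039 = 0.03018.
θ − 71° = arccos(√0.03018) = 80.0°, giving θ ≈ 71 + 80.0 = 151.0°.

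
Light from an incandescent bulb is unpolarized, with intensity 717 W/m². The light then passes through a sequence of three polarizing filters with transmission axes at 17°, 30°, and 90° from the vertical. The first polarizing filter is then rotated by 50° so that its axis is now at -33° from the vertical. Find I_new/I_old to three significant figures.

I_new/I_old ≈ 0.217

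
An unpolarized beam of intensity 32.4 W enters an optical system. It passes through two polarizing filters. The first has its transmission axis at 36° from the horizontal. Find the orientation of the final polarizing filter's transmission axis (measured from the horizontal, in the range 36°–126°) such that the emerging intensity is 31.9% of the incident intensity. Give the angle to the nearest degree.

Unpolarized light through the first polarizer → I₁ = ½ I₀, now polarized at 36°.
Need I₂/I₀ = 0.319, so cos²(θ − 36°) = 0.319 / 0.5 = 0.638.
θ − 36° = arccos(√0.638) = 37.0°, giving θ ≈ 36 + 37.0 = 73.0°.

θ ≈ 73°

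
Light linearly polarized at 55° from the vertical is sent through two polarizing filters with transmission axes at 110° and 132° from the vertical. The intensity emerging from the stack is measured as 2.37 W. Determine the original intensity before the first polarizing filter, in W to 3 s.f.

By Malus's law, I₁ = I₀ cos²(110° − 55°) = I₀ cos²(55°) = 0.329 I₀.
I₂ = I₁ cos²(132° − 110°) = 0.329 I₀ · cos²(22°) = 0.2828 I₀.
So 2.37 W = 0.2828 I₀, giving I₀ = 2.37/0.2828 = 8.38 W.

I₀ ≈ 8.38 W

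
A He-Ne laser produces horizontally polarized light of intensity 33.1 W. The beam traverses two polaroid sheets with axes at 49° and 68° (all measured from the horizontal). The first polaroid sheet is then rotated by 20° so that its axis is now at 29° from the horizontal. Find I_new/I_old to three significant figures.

I_new/I_old ≈ 1.20

Before rotation:
I₁ = I₀ cos²(49° − 0°) = I₀ cos²(49°) = 0.4304 I₀.
I₂ = I₁ cos²(68° − 49°) = 0.4304 I₀ · cos²(19°) = 0.3848 I₀.
After rotation:
I₁ = I₀ cos²(29° − 0°) = I₀ cos²(29°) = 0.765 I₀.
I₂ = I₁ cos²(68° − 29°) = 0.765 I₀ · cos²(39°) = 0.462 I₀.
Ratio = 0.462 / 0.3848 = 1.201.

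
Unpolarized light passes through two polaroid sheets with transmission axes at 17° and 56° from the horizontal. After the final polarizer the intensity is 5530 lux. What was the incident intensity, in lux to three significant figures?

Unpolarized light through the first polarizer → I₁ = ½ I₀, now polarized at 17°.
I₂ = I₁ cos²(56° − 17°) = 0.5 I₀ · cos²(39°) = 0.302 I₀.
So 5530 lux = 0.302 I₀, giving I₀ = 5530/0.302 = 1.831e+04 lux.

I₀ ≈ 1.83e4 lux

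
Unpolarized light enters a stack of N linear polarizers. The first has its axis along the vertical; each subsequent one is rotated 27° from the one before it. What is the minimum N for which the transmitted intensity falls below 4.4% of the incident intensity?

N = 12

First polarizer halves the unpolarized light: factor 1/2.
Each further stage multiplies by cos²(27°) = 0.7939.
After N polarizers: T = 0.5·0.7939^(N−1). Require T < 0.044 ⇒ N−1 > ln(0.044/0.5)/ln(0.7939) = 10.53, so N−1 ≥ 11 and N = 12.
Check: N=12 gives T = 0.03948 < 0.044; N=11 gives T = 0.04973.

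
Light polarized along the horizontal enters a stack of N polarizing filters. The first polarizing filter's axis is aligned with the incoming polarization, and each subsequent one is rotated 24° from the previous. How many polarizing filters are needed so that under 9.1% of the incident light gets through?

N = 15

First polarizer is aligned with the polarization: full transmission.
Each further stage multiplies by cos²(24°) = 0.8346.
After N polarizers: T = 0.8346^(N−1). Require T < 0.091 ⇒ N−1 > ln(0.091)/ln(0.8346) = 13.25, so N−1 ≥ 14 and N = 15.
Check: N=15 gives T = 0.07951 < 0.091; N=14 gives T = 0.09528.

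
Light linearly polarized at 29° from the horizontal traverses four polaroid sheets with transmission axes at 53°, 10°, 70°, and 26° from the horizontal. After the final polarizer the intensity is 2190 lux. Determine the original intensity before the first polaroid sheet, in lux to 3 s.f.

I₀ ≈ 3.79e4 lux

By Malus's law, I₁ = I₀ cos²(53° − 29°) = I₀ cos²(24°) = 0.8346 I₀.
I₂ = I₁ cos²(10° − 53°) = 0.8346 I₀ · cos²(43°) = 0.4464 I₀.
I₃ = I₂ cos²(70° − 10°) = 0.4464 I₀ · cos²(60°) = 0.1116 I₀.
I₄ = I₃ cos²(26° − 70°) = 0.1116 I₀ · cos²(44°) = 0.05775 I₀.
So 2190 lux = 0.05775 I₀, giving I₀ = 2190/0.05775 = 3.792e+04 lux.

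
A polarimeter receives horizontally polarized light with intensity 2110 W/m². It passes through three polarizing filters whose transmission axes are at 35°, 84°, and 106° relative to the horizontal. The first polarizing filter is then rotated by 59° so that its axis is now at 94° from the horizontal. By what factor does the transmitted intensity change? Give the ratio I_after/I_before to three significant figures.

I_new/I_old ≈ 0.0163

Before rotation:
I₁ = I₀ cos²(35° − 0°) = I₀ cos²(35°) = 0.671 I₀.
I₂ = I₁ cos²(84° − 35°) = 0.671 I₀ · cos²(49°) = 0.2888 I₀.
I₃ = I₂ cos²(106° − 84°) = 0.2888 I₀ · cos²(22°) = 0.2483 I₀.
After rotation:
I₁ = I₀ cos²(94° − 0°) = I₀ cos²(86°) = 0.004866 I₀.
I₂ = I₁ cos²(84° − 94°) = 0.004866 I₀ · cos²(10°) = 0.004719 I₀.
I₃ = I₂ cos²(106° − 84°) = 0.004719 I₀ · cos²(22°) = 0.004057 I₀.
Ratio = 0.004057 / 0.2483 = 0.01634.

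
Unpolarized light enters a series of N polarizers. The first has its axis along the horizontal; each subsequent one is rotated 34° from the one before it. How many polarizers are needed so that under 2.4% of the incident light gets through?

First polarizer halves the unpolarized light: factor 1/2.
Each further stage multiplies by cos²(34°) = 0.6873.
After N polarizers: T = 0.5·0.6873^(N−1). Require T < 0.024 ⇒ N−1 > ln(0.024/0.5)/ln(0.6873) = 8.10, so N−1 ≥ 9 and N = 10.
Check: N=10 gives T = 0.01711 < 0.024; N=9 gives T = 0.0249.

N = 10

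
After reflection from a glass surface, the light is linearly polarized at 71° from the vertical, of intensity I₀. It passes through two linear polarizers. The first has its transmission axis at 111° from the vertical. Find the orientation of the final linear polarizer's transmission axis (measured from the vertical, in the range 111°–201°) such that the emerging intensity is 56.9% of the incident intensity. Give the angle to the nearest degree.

I₁ = I₀ cos²(111° − 71°) = I₀ cos²(40°) = 0.5868 I₀.
Need I₂/I₀ = 0.569, so cos²(θ − 111°) = 0.569 / 0.5868 = 0.9696.
θ − 111° = arccos(√0.9696) = 10.0°, giving θ ≈ 111 + 10.0 = 121.0°.

θ ≈ 121°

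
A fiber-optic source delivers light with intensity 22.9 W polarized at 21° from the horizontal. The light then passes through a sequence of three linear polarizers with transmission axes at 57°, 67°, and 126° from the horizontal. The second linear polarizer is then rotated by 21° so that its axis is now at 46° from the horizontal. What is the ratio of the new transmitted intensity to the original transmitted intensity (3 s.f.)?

Before rotation:
I₁ = I₀ cos²(57° − 21°) = I₀ cos²(36°) = 0.6545 I₀.
I₂ = I₁ cos²(67° − 57°) = 0.6545 I₀ · cos²(10°) = 0.6348 I₀.
I₃ = I₂ cos²(126° − 67°) = 0.6348 I₀ · cos²(59°) = 0.1684 I₀.
After rotation:
I₁ = I₀ cos²(57° − 21°) = I₀ cos²(36°) = 0.6545 I₀.
I₂ = I₁ cos²(46° − 57°) = 0.6545 I₀ · cos²(11°) = 0.6307 I₀.
I₃ = I₂ cos²(126° − 46°) = 0.6307 I₀ · cos²(80°) = 0.01902 I₀.
Ratio = 0.01902 / 0.1684 = 0.1129.

I_new/I_old ≈ 0.113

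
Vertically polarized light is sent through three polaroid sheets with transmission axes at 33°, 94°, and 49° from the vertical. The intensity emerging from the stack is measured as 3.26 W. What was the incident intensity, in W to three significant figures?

I₁ = I₀ cos²(33° − 0°) = I₀ cos²(33°) = 0.7034 I₀.
I₂ = I₁ cos²(94° − 33°) = 0.7034 I₀ · cos²(61°) = 0.1653 I₀.
I₃ = I₂ cos²(49° − 94°) = 0.1653 I₀ · cos²(45°) = 0.08266 I₀.
So 3.26 W = 0.08266 I₀, giving I₀ = 3.26/0.08266 = 39.44 W.

I₀ ≈ 39.4 W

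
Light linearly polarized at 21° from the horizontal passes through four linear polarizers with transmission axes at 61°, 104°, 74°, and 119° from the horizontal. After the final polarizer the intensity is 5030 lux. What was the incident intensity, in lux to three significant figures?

I₀ ≈ 4.27e4 lux

I₁ = I₀ cos²(61° − 21°) = I₀ cos²(40°) = 0.5868 I₀.
I₂ = I₁ cos²(104° − 61°) = 0.5868 I₀ · cos²(43°) = 0.3139 I₀.
I₃ = I₂ cos²(74° − 104°) = 0.3139 I₀ · cos²(30°) = 0.2354 I₀.
I₄ = I₃ cos²(119° − 74°) = 0.2354 I₀ · cos²(45°) = 0.1177 I₀.
So 5030 lux = 0.1177 I₀, giving I₀ = 5030/0.1177 = 4.273e+04 lux.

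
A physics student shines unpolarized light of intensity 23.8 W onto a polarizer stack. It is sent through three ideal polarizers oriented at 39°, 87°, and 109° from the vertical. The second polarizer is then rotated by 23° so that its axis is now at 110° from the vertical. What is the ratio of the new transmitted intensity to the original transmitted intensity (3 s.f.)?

Before rotation:
Unpolarized light through the first polarizer → I₁ = ½ I₀, now polarized at 39°.
I₂ = I₁ cos²(87° − 39°) = 0.5 I₀ · cos²(48°) = 0.2239 I₀.
I₃ = I₂ cos²(109° − 87°) = 0.2239 I₀ · cos²(22°) = 0.1925 I₀.
After rotation:
Unpolarized light through the first polarizer → I₁ = ½ I₀, now polarized at 39°.
I₂ = I₁ cos²(110° − 39°) = 0.5 I₀ · cos²(71°) = 0.053 I₀.
I₃ = I₂ cos²(109° − 110°) = 0.053 I₀ · cos²(1°) = 0.05298 I₀.
Ratio = 0.05298 / 0.1925 = 0.2753.

I_new/I_old ≈ 0.275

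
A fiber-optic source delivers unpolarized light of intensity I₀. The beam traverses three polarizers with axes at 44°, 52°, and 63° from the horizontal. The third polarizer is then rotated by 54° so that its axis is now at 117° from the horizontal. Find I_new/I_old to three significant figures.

Before rotation:
Unpolarized light through the first polarizer → I₁ = ½ I₀, now polarized at 44°.
I₂ = I₁ cos²(52° − 44°) = 0.5 I₀ · cos²(8°) = 0.4903 I₀.
I₃ = I₂ cos²(63° − 52°) = 0.4903 I₀ · cos²(11°) = 0.4725 I₀.
After rotation:
Unpolarized light through the first polarizer → I₁ = ½ I₀, now polarized at 44°.
I₂ = I₁ cos²(52° − 44°) = 0.5 I₀ · cos²(8°) = 0.4903 I₀.
I₃ = I₂ cos²(117° − 52°) = 0.4903 I₀ · cos²(65°) = 0.08757 I₀.
Ratio = 0.08757 / 0.4725 = 0.1854.

I_new/I_old ≈ 0.185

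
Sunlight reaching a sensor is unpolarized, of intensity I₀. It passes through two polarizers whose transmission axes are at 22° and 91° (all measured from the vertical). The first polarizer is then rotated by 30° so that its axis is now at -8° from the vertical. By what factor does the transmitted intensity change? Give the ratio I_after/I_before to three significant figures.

Before rotation:
Unpolarized light through the first polarizer → I₁ = ½ I₀, now polarized at 22°.
I₂ = I₁ cos²(91° − 22°) = 0.5 I₀ · cos²(69°) = 0.06421 I₀.
After rotation:
Unpolarized light through the first polarizer → I₁ = ½ I₀, now polarized at -8°.
Angle between axes 1 and 2: 81°. I₂ = 0.5 I₀ · cos²(81°) = 0.01224 I₀.
Ratio = 0.01224 / 0.06421 = 0.1905.

I_new/I_old ≈ 0.191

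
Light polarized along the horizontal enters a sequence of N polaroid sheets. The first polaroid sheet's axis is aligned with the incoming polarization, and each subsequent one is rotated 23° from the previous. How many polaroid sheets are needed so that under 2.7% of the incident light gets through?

First polarizer is aligned with the polarization: full transmission.
Each further stage multiplies by cos²(23°) = 0.8473.
After N polarizers: T = 0.8473^(N−1). Require T < 0.027 ⇒ N−1 > ln(0.027)/ln(0.8473) = 21.80, so N−1 ≥ 22 and N = 23.
Check: N=23 gives T = 0.02613 < 0.027; N=22 gives T = 0.03084.

N = 23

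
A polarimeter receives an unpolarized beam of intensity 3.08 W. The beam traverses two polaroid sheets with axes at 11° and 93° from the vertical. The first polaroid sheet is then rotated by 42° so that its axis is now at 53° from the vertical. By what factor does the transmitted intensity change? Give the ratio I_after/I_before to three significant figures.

I_new/I_old ≈ 30.3

Before rotation:
Unpolarized light through the first polarizer → I₁ = ½ I₀, now polarized at 11°.
I₂ = I₁ cos²(93° − 11°) = 0.5 I₀ · cos²(82°) = 0.009685 I₀.
After rotation:
Unpolarized light through the first polarizer → I₁ = ½ I₀, now polarized at 53°.
I₂ = I₁ cos²(93° − 53°) = 0.5 I₀ · cos²(40°) = 0.2934 I₀.
Ratio = 0.2934 / 0.009685 = 30.3.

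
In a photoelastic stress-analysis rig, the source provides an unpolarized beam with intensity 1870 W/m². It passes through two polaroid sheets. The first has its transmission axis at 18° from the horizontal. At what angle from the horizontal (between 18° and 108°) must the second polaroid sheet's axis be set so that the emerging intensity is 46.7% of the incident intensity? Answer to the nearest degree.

Unpolarized light through the first polarizer → I₁ = ½ I₀, now polarized at 18°.
Need I₂/I₀ = 0.467, so cos²(θ − 18°) = 0.467 / 0.5 = 0.934.
θ − 18° = arccos(√0.934) = 14.9°, giving θ ≈ 18 + 14.9 = 32.9°.

θ ≈ 33°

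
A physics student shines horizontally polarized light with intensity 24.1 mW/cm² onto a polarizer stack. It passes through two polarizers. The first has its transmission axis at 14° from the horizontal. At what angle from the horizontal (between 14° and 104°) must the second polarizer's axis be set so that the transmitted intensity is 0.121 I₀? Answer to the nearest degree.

By Malus's law, I₁ = I₀ cos²(14° − 0°) = I₀ cos²(14°) = 0.9415 I₀.
Need I₂/I₀ = 0.121, so cos²(θ − 14°) = 0.121 / 0.9415 = 0.1285.
θ − 14° = arccos(√0.1285) = 69.0°, giving θ ≈ 14 + 69.0 = 83.0°.

θ ≈ 83°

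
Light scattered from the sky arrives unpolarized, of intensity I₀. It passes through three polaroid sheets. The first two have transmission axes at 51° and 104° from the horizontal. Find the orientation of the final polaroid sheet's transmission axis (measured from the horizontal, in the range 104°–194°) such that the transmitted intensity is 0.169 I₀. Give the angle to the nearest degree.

Unpolarized light through the first polarizer → I₁ = ½ I₀, now polarized at 51°.
I₂ = I₁ cos²(104° − 51°) = 0.5 I₀ · cos²(53°) = 0.1811 I₀.
Need I₃/I₀ = 0.169, so cos²(θ − 104°) = 0.169 / 0.1811 = 0.9332.
θ − 104° = arccos(√0.9332) = 15.0°, giving θ ≈ 104 + 15.0 = 119.0°.

θ ≈ 119°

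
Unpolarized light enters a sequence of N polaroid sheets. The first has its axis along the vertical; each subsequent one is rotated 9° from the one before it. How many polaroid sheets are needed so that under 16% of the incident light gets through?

N = 47

First polarizer halves the unpolarized light: factor 1/2.
Each further stage multiplies by cos²(9°) = 0.9755.
After N polarizers: T = 0.5·0.9755^(N−1). Require T < 0.16 ⇒ N−1 > ln(0.16/0.5)/ln(0.9755) = 45.99, so N−1 ≥ 46 and N = 47.
Check: N=47 gives T = 0.16 < 0.16; N=46 gives T = 0.164.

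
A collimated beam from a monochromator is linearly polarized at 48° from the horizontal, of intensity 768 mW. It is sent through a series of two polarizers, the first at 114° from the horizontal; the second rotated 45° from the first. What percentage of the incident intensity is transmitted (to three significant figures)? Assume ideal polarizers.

≈ 8.27%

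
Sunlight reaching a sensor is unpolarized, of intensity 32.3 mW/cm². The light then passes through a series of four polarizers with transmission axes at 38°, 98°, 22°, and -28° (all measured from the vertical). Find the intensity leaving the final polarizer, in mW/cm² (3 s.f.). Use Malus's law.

I ≈ 0.0976 mW/cm²

Unpolarized light through the first polarizer → I₁ = 32.3 mW/cm²/2 = 16.15 mW/cm², polarized at 38°.
I₂ = I₁ · cos²(60°) = 16.15 · 0.25 = 4.038 mW/cm².
I₃ = I₂ · cos²(76°) = 4.038 · 0.05853 = 0.2363 mW/cm².
I₄ = I₃ · cos²(50°) = 0.2363 · 0.4132 = 0.09763 mW/cm².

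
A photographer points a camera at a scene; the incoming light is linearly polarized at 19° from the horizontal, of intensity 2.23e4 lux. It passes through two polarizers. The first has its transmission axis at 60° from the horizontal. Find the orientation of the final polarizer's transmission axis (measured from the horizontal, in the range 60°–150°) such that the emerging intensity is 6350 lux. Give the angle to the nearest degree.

θ ≈ 105°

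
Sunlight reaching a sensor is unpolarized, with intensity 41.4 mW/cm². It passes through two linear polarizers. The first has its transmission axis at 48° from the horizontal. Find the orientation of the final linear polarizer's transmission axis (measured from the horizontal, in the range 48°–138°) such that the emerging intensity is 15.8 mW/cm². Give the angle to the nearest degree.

θ ≈ 77°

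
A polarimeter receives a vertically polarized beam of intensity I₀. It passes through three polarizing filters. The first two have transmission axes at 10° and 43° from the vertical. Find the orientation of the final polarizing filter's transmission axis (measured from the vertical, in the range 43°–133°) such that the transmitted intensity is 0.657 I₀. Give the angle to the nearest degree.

θ ≈ 54°

I₁ = I₀ cos²(10° − 0°) = I₀ cos²(10°) = 0.9698 I₀.
I₂ = I₁ cos²(43° − 10°) = 0.9698 I₀ · cos²(33°) = 0.6822 I₀.
Need I₃/I₀ = 0.657, so cos²(θ − 43°) = 0.657 / 0.6822 = 0.9631.
θ − 43° = arccos(√0.9631) = 11.1°, giving θ ≈ 43 + 11.1 = 54.1°.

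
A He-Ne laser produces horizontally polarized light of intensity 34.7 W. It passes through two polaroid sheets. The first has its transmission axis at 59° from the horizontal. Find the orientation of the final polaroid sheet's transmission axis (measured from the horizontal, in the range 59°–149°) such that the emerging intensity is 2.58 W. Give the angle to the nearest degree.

θ ≈ 117°

By Malus's law, I₁ = I₀ cos²(59° − 0°) = I₀ cos²(59°) = 0.2653 I₀.
Target fraction: 2.58 / 34.7 W = 0.07435 of I₀.
Need I₂/I₀ = 0.07435, so cos²(θ − 59°) = 0.07435 / 0.2653 = 0.2803.
θ − 59° = arccos(√0.2803) = 58.0°, giving θ ≈ 59 + 58.0 = 117.0°.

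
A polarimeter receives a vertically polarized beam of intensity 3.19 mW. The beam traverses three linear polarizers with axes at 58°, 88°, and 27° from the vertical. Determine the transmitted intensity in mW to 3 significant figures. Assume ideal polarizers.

I ≈ 0.158 mW

By Malus's law, I₁ = 3.19 mW · cos²(58°) = 0.8958 mW.
I₂ = I₁ · cos²(30°) = 0.8958 · 0.75 = 0.6718 mW.
I₃ = I₂ · cos²(61°) = 0.6718 · 0.235 = 0.1579 mW.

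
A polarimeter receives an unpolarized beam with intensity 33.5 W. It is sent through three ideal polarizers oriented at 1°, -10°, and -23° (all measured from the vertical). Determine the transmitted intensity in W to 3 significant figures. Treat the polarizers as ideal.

I ≈ 15.3 W

Unpolarized light through the first polarizer → I₁ = 33.5 W/2 = 16.75 W, polarized at 1°.
I₂ = I₁ · cos²(11°) = 16.75 · 0.9636 = 16.14 W.
I₃ = I₂ · cos²(13°) = 16.14 · 0.9494 = 15.32 W.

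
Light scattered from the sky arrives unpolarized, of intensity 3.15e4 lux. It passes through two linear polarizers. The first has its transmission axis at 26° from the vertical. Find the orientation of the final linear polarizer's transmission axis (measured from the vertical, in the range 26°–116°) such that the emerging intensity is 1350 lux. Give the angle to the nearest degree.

Unpolarized light through the first polarizer → I₁ = ½ I₀, now polarized at 26°.
Target fraction: 1350 / 3.15e4 lux = 0.04286 of I₀.
Need I₂/I₀ = 0.04286, so cos²(θ − 26°) = 0.04286 / 0.5 = 0.08571.
θ − 26° = arccos(√0.08571) = 73.0°, giving θ ≈ 26 + 73.0 = 99.0°.

θ ≈ 99°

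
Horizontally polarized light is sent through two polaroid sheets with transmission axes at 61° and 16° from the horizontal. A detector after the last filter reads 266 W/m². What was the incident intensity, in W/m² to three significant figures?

I₁ = I₀ cos²(61° − 0°) = I₀ cos²(61°) = 0.235 I₀.
I₂ = I₁ cos²(16° − 61°) = 0.235 I₀ · cos²(45°) = 0.1175 I₀.
So 266 W/m² = 0.1175 I₀, giving I₀ = 266/0.1175 = 2263 W/m².

I₀ ≈ 2260 W/m²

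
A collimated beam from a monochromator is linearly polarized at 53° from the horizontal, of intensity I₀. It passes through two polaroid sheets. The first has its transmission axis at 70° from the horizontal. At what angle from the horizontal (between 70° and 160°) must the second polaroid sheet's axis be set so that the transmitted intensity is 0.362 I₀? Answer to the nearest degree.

I₁ = I₀ cos²(70° − 53°) = I₀ cos²(17°) = 0.9145 I₀.
Need I₂/I₀ = 0.362, so cos²(θ − 70°) = 0.362 / 0.9145 = 0.3958.
θ − 70° = arccos(√0.3958) = 51.0°, giving θ ≈ 70 + 51.0 = 121.0°.

θ ≈ 121°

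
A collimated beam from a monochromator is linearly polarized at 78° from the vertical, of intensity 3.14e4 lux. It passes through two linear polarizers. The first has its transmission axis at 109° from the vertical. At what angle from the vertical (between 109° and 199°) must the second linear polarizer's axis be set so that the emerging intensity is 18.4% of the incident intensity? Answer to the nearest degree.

I₁ = I₀ cos²(109° − 78°) = I₀ cos²(31°) = 0.7347 I₀.
Need I₂/I₀ = 0.184, so cos²(θ − 109°) = 0.184 / 0.7347 = 0.2504.
θ − 109° = arccos(√0.2504) = 60.0°, giving θ ≈ 109 + 60.0 = 169.0°.

θ ≈ 169°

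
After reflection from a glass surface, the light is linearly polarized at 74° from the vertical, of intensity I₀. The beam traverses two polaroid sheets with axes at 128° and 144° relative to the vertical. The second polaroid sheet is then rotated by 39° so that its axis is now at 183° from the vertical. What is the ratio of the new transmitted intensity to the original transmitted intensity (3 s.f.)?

I_new/I_old ≈ 0.356

Before rotation:
I₁ = I₀ cos²(128° − 74°) = I₀ cos²(54°) = 0.3455 I₀.
I₂ = I₁ cos²(144° − 128°) = 0.3455 I₀ · cos²(16°) = 0.3192 I₀.
After rotation:
I₁ = I₀ cos²(128° − 74°) = I₀ cos²(54°) = 0.3455 I₀.
I₂ = I₁ cos²(183° − 128°) = 0.3455 I₀ · cos²(55°) = 0.1137 I₀.
Ratio = 0.1137 / 0.3192 = 0.356.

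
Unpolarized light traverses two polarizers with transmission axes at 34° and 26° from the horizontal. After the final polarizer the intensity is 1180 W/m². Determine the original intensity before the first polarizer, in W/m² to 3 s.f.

I₀ ≈ 2410 W/m²

Unpolarized light through the first polarizer → I₁ = ½ I₀, now polarized at 34°.
I₂ = I₁ cos²(26° − 34°) = 0.5 I₀ · cos²(8°) = 0.4903 I₀.
So 1180 W/m² = 0.4903 I₀, giving I₀ = 1180/0.4903 = 2407 W/m².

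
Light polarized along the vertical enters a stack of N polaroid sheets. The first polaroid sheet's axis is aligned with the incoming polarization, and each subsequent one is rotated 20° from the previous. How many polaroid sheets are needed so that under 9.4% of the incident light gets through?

First polarizer is aligned with the polarization: full transmission.
Each further stage multiplies by cos²(20°) = 0.883.
After N polarizers: T = 0.883^(N−1). Require T < 0.094 ⇒ N−1 > ln(0.094)/ln(0.883) = 19.01, so N−1 ≥ 20 and N = 21.
Check: N=21 gives T = 0.08307 < 0.094; N=20 gives T = 0.09407.

N = 21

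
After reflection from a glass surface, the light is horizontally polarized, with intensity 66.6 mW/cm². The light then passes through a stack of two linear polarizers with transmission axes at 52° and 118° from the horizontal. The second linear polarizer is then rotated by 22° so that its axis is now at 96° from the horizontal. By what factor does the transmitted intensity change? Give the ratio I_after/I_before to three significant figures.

Before rotation:
I₁ = I₀ cos²(52° − 0°) = I₀ cos²(52°) = 0.379 I₀.
I₂ = I₁ cos²(118° − 52°) = 0.379 I₀ · cos²(66°) = 0.06271 I₀.
After rotation:
I₁ = I₀ cos²(52° − 0°) = I₀ cos²(52°) = 0.379 I₀.
I₂ = I₁ cos²(96° − 52°) = 0.379 I₀ · cos²(44°) = 0.1961 I₀.
Ratio = 0.1961 / 0.06271 = 3.128.

I_new/I_old ≈ 3.13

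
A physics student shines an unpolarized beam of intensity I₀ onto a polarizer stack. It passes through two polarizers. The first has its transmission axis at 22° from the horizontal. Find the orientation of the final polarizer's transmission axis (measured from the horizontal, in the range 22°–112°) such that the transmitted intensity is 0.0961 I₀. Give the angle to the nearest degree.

θ ≈ 86°

Unpolarized light through the first polarizer → I₁ = ½ I₀, now polarized at 22°.
Need I₂/I₀ = 0.0961, so cos²(θ − 22°) = 0.0961 / 0.5 = 0.1922.
θ − 22° = arccos(√0.1922) = 64.0°, giving θ ≈ 22 + 64.0 = 86.0°.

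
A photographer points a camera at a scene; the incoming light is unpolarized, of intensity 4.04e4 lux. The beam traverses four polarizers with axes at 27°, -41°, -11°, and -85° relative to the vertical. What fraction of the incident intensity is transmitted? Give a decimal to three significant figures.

Unpolarized light through the first polarizer → I₁ = 4.04e4 lux/2 = 2.02e+04 lux, polarized at 27°.
I₂ = I₁ · cos²(68°) = 2.02e+04 · 0.1403 = 2835 lux.
I₃ = I₂ · cos²(30°) = 2835 · 0.75 = 2126 lux.
I₄ = I₃ · cos²(74°) = 2126 · 0.07598 = 161.5 lux.
Transmitted fraction = 0.003998.

I/I₀ ≈ 0.00400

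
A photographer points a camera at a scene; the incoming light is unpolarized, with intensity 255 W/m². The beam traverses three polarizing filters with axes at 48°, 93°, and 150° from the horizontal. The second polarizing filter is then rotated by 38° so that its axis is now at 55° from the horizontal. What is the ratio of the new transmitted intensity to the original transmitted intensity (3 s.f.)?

I_new/I_old ≈ 0.0505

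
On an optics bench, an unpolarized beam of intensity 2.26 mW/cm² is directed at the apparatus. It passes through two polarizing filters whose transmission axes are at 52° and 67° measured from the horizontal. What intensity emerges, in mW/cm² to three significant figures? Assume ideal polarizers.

I ≈ 1.05 mW/cm²

Unpolarized light through the first polarizer → I₁ = 2.26 mW/cm²/2 = 1.13 mW/cm², polarized at 52°.
I₂ = I₁ · cos²(15°) = 1.13 · 0.933 = 1.054 mW/cm².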